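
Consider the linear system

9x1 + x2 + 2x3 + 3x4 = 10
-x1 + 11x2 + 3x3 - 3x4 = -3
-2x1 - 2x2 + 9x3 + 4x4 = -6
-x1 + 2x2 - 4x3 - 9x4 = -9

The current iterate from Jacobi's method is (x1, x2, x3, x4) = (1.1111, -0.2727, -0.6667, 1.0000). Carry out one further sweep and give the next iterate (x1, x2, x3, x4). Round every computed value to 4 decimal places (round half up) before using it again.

(0.9562, 0.2828, -0.9248, 1.1123)

One sweep:
  x1 = (10 - (1)·-0.2727 - (2)·-0.6667 - (3)·1.0000) / (9) = 0.9562
  x2 = (-3 - (-1)·1.1111 - (3)·-0.6667 - (-3)·1.0000) / (11) = 0.2828
  x3 = (-6 - (-2)·1.1111 - (-2)·-0.2727 - (4)·1.0000) / (9) = -0.9248
  x4 = (-9 - (-1)·1.1111 - (2)·-0.2727 - (-4)·-0.6667) / (-9) = 1.1123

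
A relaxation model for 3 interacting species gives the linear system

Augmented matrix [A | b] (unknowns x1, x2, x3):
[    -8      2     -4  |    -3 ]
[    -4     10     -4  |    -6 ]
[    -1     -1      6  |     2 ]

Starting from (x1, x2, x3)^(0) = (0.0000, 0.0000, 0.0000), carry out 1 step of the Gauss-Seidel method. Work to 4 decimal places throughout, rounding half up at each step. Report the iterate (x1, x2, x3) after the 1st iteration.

(0.3750, -0.4500, 0.3208)

Iteration 1:
  x1 = (-3 - (2)·0.0000 - (-4)·0.0000) / (-8) = 0.3750
  x2 = (-6 - (-4)·0.3750 - (-4)·0.0000) / (10) = -0.4500
  x3 = (2 - (-1)·0.3750 - (-1)·-0.4500) / (6) = 0.3208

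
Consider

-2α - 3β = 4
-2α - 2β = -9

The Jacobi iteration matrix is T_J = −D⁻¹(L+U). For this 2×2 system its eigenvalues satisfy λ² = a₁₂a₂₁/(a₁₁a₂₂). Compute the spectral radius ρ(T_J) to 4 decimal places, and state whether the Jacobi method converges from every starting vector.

1.2247

a₁₂a₂₁/(a₁₁a₂₂) = (-3)·(-2) / ((-2)·(-2)) = 1.500000
ρ = √|1.500000| = √1.500000 = 1.2247
ρ > 1, so Jacobi diverges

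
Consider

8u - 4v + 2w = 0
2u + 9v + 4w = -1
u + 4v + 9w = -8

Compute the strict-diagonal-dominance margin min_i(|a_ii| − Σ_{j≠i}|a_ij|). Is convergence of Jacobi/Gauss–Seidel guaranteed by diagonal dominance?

2

row 1: |8| − (4+2) = 2
row 2: |9| − (2+4) = 3
row 3: |9| − (1+4) = 4
minimum over rows = 2 → strictly diagonally dominant (convergence guaranteed)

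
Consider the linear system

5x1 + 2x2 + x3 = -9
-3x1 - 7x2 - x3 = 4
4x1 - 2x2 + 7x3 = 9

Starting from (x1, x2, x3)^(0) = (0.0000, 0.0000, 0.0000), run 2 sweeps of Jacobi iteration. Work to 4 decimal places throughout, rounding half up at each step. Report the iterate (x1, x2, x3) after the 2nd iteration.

Iteration 1:
  x1 = (-9 - (2)·0.0000 - (1)·0.0000) / (5) = -1.8000
  x2 = (4 - (-3)·0.0000 - (-1)·0.0000) / (-7) = -0.5714
  x3 = (9 - (4)·0.0000 - (-2)·0.0000) / (7) = 1.2857
Iteration 2:
  x1 = (-9 - (2)·-0.5714 - (1)·1.2857) / (5) = -1.8286
  x2 = (4 - (-3)·-1.8000 - (-1)·1.2857) / (-7) = 0.0163
  x3 = (9 - (4)·-1.8000 - (-2)·-0.5714) / (7) = 2.1510

(-1.8286, 0.0163, 2.1510)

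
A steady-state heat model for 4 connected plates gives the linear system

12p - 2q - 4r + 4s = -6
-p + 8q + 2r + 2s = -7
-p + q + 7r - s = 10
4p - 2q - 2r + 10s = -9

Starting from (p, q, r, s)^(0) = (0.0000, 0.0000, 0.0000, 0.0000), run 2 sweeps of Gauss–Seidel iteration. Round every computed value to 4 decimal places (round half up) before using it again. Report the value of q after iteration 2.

-1.0958

Iteration 1:
  p = (-6 - (-2)·0.0000 - (-4)·0.0000 - (4)·0.0000) / (12) = -0.5000
  q = (-7 - (-1)·-0.5000 - (2)·0.0000 - (2)·0.0000) / (8) = -0.9375
  r = (10 - (-1)·-0.5000 - (1)·-0.9375 - (-1)·0.0000) / (7) = 1.4911
  s = (-9 - (4)·-0.5000 - (-2)·-0.9375 - (-2)·1.4911) / (10) = -0.5893
Iteration 2:
  p = (-6 - (-2)·-0.9375 - (-4)·1.4911 - (4)·-0.5893) / (12) = 0.0372
  q = (-7 - (-1)·0.0372 - (2)·1.4911 - (2)·-0.5893) / (8) = -1.0958
  r = (10 - (-1)·0.0372 - (1)·-1.0958 - (-1)·-0.5893) / (7) = 1.5062
  s = (-9 - (4)·0.0372 - (-2)·-1.0958 - (-2)·1.5062) / (10) = -0.8328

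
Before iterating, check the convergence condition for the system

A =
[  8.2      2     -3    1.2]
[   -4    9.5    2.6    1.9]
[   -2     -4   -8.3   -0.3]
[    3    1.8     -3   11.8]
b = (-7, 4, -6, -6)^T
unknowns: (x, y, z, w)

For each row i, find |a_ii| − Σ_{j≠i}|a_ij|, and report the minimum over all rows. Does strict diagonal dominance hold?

1

row 1: |8.2| − (2+3+1.2) = 2
row 2: |9.5| − (4+2.6+1.9) = 1
row 3: |-8.3| − (2+4+0.3) = 2
row 4: |11.8| − (3+1.8+3) = 4
minimum over rows = 1 → strictly diagonally dominant (convergence guaranteed)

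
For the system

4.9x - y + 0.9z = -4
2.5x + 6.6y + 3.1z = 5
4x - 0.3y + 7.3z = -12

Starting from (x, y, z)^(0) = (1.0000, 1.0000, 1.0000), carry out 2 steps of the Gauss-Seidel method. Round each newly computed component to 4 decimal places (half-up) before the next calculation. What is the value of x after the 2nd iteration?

Iteration 1:
  x = (-4 - (-1)·1.0000 - (0.9)·1.0000) / (4.9) = -0.7959
  y = (5 - (2.5)·-0.7959 - (3.1)·1.0000) / (6.6) = 0.5894
  z = (-12 - (4)·-0.7959 - (-0.3)·0.5894) / (7.3) = -1.1835
Iteration 2:
  x = (-4 - (-1)·0.5894 - (0.9)·-1.1835) / (4.9) = -0.4787
  y = (5 - (2.5)·-0.4787 - (3.1)·-1.1835) / (6.6) = 1.4948
  z = (-12 - (4)·-0.4787 - (-0.3)·1.4948) / (7.3) = -1.3201

-0.4787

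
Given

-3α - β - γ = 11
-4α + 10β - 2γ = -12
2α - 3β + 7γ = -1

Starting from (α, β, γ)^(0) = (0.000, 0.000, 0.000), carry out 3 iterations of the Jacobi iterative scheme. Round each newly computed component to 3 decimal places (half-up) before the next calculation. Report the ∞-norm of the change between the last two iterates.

Iteration 1:
  α = (11 - (-1)·0.000 - (-1)·0.000) / (-3) = -3.667
  β = (-12 - (-4)·0.000 - (-2)·0.000) / (10) = -1.200
  γ = (-1 - (2)·0.000 - (-3)·0.000) / (7) = -0.143
Iteration 2:
  α = (11 - (-1)·-1.200 - (-1)·-0.143) / (-3) = -3.219
  β = (-12 - (-4)·-3.667 - (-2)·-0.143) / (10) = -2.695
  γ = (-1 - (2)·-3.667 - (-3)·-1.200) / (7) = 0.391
Iteration 3:
  α = (11 - (-1)·-2.695 - (-1)·0.391) / (-3) = -2.899
  β = (-12 - (-4)·-3.219 - (-2)·0.391) / (10) = -2.409
  γ = (-1 - (2)·-3.219 - (-3)·-2.695) / (7) = -0.378
Change: (0.320, 0.286, -0.769) → max |·| = 0.769

0.769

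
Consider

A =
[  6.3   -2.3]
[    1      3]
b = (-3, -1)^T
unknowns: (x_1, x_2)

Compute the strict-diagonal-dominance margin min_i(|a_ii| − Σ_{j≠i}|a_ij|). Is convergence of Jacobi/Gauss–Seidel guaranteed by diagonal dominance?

2

row 1: |6.3| − (2.3) = 4
row 2: |3| − (1) = 2
minimum over rows = 2 → strictly diagonally dominant (convergence guaranteed)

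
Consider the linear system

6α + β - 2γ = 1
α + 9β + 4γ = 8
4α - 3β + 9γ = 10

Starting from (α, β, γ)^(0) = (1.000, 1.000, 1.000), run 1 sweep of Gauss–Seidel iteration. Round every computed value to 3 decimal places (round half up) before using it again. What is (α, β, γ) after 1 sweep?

(0.333, 0.407, 1.099)

Iteration 1:
  α = (1 - (1)·1.000 - (-2)·1.000) / (6) = 0.333
  β = (8 - (1)·0.333 - (4)·1.000) / (9) = 0.407
  γ = (10 - (4)·0.333 - (-3)·0.407) / (9) = 1.099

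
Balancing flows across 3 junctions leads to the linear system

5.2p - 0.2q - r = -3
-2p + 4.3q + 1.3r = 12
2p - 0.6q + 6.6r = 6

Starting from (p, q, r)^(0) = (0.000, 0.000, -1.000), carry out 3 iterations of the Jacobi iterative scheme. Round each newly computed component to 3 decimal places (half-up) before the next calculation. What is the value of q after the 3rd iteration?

2.229

Iteration 1:
  p = (-3 - (-0.2)·0.000 - (-1)·-1.000) / (5.2) = -0.769
  q = (12 - (-2)·0.000 - (1.3)·-1.000) / (4.3) = 3.093
  r = (6 - (2)·0.000 - (-0.6)·0.000) / (6.6) = 0.909
Iteration 2:
  p = (-3 - (-0.2)·3.093 - (-1)·0.909) / (5.2) = -0.283
  q = (12 - (-2)·-0.769 - (1.3)·0.909) / (4.3) = 2.158
  r = (6 - (2)·-0.769 - (-0.6)·3.093) / (6.6) = 1.423
Iteration 3:
  p = (-3 - (-0.2)·2.158 - (-1)·1.423) / (5.2) = -0.220
  q = (12 - (-2)·-0.283 - (1.3)·1.423) / (4.3) = 2.229
  r = (6 - (2)·-0.283 - (-0.6)·2.158) / (6.6) = 1.191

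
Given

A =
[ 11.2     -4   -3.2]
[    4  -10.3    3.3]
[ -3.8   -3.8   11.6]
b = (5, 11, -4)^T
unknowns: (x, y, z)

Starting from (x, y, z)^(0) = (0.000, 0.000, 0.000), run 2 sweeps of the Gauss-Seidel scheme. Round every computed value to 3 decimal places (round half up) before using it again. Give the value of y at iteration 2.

-1.231

Iteration 1:
  x = (5 - (-4)·0.000 - (-3.2)·0.000) / (11.2) = 0.446
  y = (11 - (4)·0.446 - (3.3)·0.000) / (-10.3) = -0.895
  z = (-4 - (-3.8)·0.446 - (-3.8)·-0.895) / (11.6) = -0.492
Iteration 2:
  x = (5 - (-4)·-0.895 - (-3.2)·-0.492) / (11.2) = -0.014
  y = (11 - (4)·-0.014 - (3.3)·-0.492) / (-10.3) = -1.231
  z = (-4 - (-3.8)·-0.014 - (-3.8)·-1.231) / (11.6) = -0.753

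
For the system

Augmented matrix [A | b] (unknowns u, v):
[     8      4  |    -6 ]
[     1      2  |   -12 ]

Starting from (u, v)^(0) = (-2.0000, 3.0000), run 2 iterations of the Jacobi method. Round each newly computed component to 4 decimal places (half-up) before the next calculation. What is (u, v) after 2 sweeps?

Iteration 1:
  u = (-6 - (4)·3.0000) / (8) = -2.2500
  v = (-12 - (1)·-2.0000) / (2) = -5.0000
Iteration 2:
  u = (-6 - (4)·-5.0000) / (8) = 1.7500
  v = (-12 - (1)·-2.2500) / (2) = -4.8750

(1.7500, -4.8750)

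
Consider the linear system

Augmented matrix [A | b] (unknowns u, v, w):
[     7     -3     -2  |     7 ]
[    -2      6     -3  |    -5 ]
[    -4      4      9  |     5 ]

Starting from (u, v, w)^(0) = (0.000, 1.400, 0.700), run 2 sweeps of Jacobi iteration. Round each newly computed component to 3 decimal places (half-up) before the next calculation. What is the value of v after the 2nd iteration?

Iteration 1:
  u = (7 - (-3)·1.400 - (-2)·0.700) / (7) = 1.800
  v = (-5 - (-2)·0.000 - (-3)·0.700) / (6) = -0.483
  w = (5 - (-4)·0.000 - (4)·1.400) / (9) = -0.067
Iteration 2:
  u = (7 - (-3)·-0.483 - (-2)·-0.067) / (7) = 0.774
  v = (-5 - (-2)·1.800 - (-3)·-0.067) / (6) = -0.267
  w = (5 - (-4)·1.800 - (4)·-0.483) / (9) = 1.570

-0.267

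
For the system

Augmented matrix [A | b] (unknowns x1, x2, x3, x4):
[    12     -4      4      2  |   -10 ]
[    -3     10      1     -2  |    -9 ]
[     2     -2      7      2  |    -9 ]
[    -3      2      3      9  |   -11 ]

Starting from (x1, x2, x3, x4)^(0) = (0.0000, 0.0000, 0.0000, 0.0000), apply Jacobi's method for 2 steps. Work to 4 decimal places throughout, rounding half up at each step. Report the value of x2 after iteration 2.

-1.2659

Iteration 1:
  x1 = (-10 - (-4)·0.0000 - (4)·0.0000 - (2)·0.0000) / (12) = -0.8333
  x2 = (-9 - (-3)·0.0000 - (1)·0.0000 - (-2)·0.0000) / (10) = -0.9000
  x3 = (-9 - (2)·0.0000 - (-2)·0.0000 - (2)·0.0000) / (7) = -1.2857
  x4 = (-11 - (-3)·0.0000 - (2)·0.0000 - (3)·0.0000) / (9) = -1.2222
Iteration 2:
  x1 = (-10 - (-4)·-0.9000 - (4)·-1.2857 - (2)·-1.2222) / (12) = -0.5011
  x2 = (-9 - (-3)·-0.8333 - (1)·-1.2857 - (-2)·-1.2222) / (10) = -1.2659
  x3 = (-9 - (2)·-0.8333 - (-2)·-0.9000 - (2)·-1.2222) / (7) = -0.9556
  x4 = (-11 - (-3)·-0.8333 - (2)·-0.9000 - (3)·-1.2857) / (9) = -0.8714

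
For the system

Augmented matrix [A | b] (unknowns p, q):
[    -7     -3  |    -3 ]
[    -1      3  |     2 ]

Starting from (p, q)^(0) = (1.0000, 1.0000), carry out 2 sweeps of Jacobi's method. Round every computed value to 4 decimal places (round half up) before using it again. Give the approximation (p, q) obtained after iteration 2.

Iteration 1:
  p = (-3 - (-3)·1.0000) / (-7) = 0.0000
  q = (2 - (-1)·1.0000) / (3) = 1.0000
Iteration 2:
  p = (-3 - (-3)·1.0000) / (-7) = 0.0000
  q = (2 - (-1)·0.0000) / (3) = 0.6667

(0.0000, 0.6667)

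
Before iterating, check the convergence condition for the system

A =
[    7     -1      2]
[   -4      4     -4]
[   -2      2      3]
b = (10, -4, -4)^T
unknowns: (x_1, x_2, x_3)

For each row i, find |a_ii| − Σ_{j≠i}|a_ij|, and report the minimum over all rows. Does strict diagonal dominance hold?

row 1: |7| − (1+2) = 4
row 2: |4| − (4+4) = -4
row 3: |3| − (2+2) = -1
minimum over rows = -4 → not strictly diagonally dominant

-4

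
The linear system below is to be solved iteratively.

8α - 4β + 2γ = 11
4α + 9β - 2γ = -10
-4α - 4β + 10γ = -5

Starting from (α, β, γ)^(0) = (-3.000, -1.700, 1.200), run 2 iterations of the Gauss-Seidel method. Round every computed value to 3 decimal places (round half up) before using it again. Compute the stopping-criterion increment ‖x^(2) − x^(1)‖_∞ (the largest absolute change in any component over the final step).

Iteration 1:
  α = (11 - (-4)·-1.700 - (2)·1.200) / (8) = 0.225
  β = (-10 - (4)·0.225 - (-2)·1.200) / (9) = -0.944
  γ = (-5 - (-4)·0.225 - (-4)·-0.944) / (10) = -0.788
Iteration 2:
  α = (11 - (-4)·-0.944 - (2)·-0.788) / (8) = 1.100
  β = (-10 - (4)·1.100 - (-2)·-0.788) / (9) = -1.775
  γ = (-5 - (-4)·1.100 - (-4)·-1.775) / (10) = -0.770
Change: (0.875, -0.831, 0.018) → max |·| = 0.875

0.875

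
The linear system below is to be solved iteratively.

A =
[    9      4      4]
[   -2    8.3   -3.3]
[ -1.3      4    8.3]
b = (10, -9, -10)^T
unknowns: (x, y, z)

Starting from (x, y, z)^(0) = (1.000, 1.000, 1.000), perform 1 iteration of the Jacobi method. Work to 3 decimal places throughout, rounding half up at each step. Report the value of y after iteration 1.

-0.446

Iteration 1:
  x = (10 - (4)·1.000 - (4)·1.000) / (9) = 0.222
  y = (-9 - (-2)·1.000 - (-3.3)·1.000) / (8.3) = -0.446
  z = (-10 - (-1.3)·1.000 - (4)·1.000) / (8.3) = -1.530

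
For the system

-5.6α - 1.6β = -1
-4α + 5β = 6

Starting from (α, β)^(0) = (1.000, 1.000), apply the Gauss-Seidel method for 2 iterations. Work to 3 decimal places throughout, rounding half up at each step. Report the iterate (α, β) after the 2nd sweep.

Iteration 1:
  α = (-1 - (-1.6)·1.000) / (-5.6) = -0.107
  β = (6 - (-4)·-0.107) / (5) = 1.114
Iteration 2:
  α = (-1 - (-1.6)·1.114) / (-5.6) = -0.140
  β = (6 - (-4)·-0.140) / (5) = 1.088

(-0.140, 1.088)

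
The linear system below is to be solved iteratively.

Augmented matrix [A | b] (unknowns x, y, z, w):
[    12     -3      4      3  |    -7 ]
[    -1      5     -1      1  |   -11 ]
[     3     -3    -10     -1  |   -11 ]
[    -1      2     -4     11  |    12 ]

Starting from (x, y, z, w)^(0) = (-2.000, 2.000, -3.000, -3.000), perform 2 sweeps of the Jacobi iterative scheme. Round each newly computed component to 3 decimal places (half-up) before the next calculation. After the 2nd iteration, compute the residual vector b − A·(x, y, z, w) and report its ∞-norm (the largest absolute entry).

13.476

Iteration 1:
  x = (-7 - (-3)·2.000 - (4)·-3.000 - (3)·-3.000) / (12) = 1.667
  y = (-11 - (-1)·-2.000 - (-1)·-3.000 - (1)·-3.000) / (5) = -2.600
  z = (-11 - (3)·-2.000 - (-3)·2.000 - (-1)·-3.000) / (-10) = 0.200
  w = (12 - (-1)·-2.000 - (2)·2.000 - (-4)·-3.000) / (11) = -0.545
Iteration 2:
  x = (-7 - (-3)·-2.600 - (4)·0.200 - (3)·-0.545) / (12) = -1.164
  y = (-11 - (-1)·1.667 - (-1)·0.200 - (1)·-0.545) / (5) = -1.718
  z = (-11 - (3)·1.667 - (-3)·-2.600 - (-1)·-0.545) / (-10) = 2.435
  w = (12 - (-1)·1.667 - (2)·-2.600 - (-4)·0.200) / (11) = 1.788
Residual b − A·x = (-13.290, -2.927, 13.476, 4.344); ∞-norm = 13.476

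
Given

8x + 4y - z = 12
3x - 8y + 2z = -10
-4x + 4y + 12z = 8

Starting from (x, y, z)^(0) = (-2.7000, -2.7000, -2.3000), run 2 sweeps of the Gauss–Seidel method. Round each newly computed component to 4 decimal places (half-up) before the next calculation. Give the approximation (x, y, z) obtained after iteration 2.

(0.8040, 1.7954, 0.3362)

Iteration 1:
  x = (12 - (4)·-2.7000 - (-1)·-2.3000) / (8) = 2.5625
  y = (-10 - (3)·2.5625 - (2)·-2.3000) / (-8) = 1.6359
  z = (8 - (-4)·2.5625 - (4)·1.6359) / (12) = 0.9755
Iteration 2:
  x = (12 - (4)·1.6359 - (-1)·0.9755) / (8) = 0.8040
  y = (-10 - (3)·0.8040 - (2)·0.9755) / (-8) = 1.7954
  z = (8 - (-4)·0.8040 - (4)·1.7954) / (12) = 0.3362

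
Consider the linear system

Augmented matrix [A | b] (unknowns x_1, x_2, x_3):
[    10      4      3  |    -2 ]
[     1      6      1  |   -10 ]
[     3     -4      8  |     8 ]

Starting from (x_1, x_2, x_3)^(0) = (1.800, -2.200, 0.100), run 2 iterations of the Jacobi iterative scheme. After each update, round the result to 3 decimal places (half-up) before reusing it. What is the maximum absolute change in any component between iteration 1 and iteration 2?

Iteration 1:
  x_1 = (-2 - (4)·-2.200 - (3)·0.100) / (10) = 0.650
  x_2 = (-10 - (1)·1.800 - (1)·0.100) / (6) = -1.983
  x_3 = (8 - (3)·1.800 - (-4)·-2.200) / (8) = -0.775
Iteration 2:
  x_1 = (-2 - (4)·-1.983 - (3)·-0.775) / (10) = 0.826
  x_2 = (-10 - (1)·0.650 - (1)·-0.775) / (6) = -1.646
  x_3 = (8 - (3)·0.650 - (-4)·-1.983) / (8) = -0.235
Change: (0.176, 0.337, 0.540) → max |·| = 0.540

0.540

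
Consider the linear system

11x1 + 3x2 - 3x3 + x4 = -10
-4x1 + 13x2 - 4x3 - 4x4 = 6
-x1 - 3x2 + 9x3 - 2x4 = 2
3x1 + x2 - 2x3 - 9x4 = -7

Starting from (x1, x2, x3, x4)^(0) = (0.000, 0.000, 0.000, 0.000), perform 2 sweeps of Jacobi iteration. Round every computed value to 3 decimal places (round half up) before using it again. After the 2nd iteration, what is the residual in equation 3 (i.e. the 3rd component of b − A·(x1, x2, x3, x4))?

-0.653

Iteration 1:
  x1 = (-10 - (3)·0.000 - (-3)·0.000 - (1)·0.000) / (11) = -0.909
  x2 = (6 - (-4)·0.000 - (-4)·0.000 - (-4)·0.000) / (13) = 0.462
  x3 = (2 - (-1)·0.000 - (-3)·0.000 - (-2)·0.000) / (9) = 0.222
  x4 = (-7 - (3)·0.000 - (1)·0.000 - (-2)·0.000) / (-9) = 0.778
Iteration 2:
  x1 = (-10 - (3)·0.462 - (-3)·0.222 - (1)·0.778) / (11) = -1.045
  x2 = (6 - (-4)·-0.909 - (-4)·0.222 - (-4)·0.778) / (13) = 0.490
  x3 = (2 - (-1)·-0.909 - (-3)·0.462 - (-2)·0.778) / (9) = 0.448
  x4 = (-7 - (3)·-0.909 - (1)·0.462 - (-2)·0.222) / (-9) = 0.477
Residual b − A·x = (0.892, -0.850, -0.653, 0.834)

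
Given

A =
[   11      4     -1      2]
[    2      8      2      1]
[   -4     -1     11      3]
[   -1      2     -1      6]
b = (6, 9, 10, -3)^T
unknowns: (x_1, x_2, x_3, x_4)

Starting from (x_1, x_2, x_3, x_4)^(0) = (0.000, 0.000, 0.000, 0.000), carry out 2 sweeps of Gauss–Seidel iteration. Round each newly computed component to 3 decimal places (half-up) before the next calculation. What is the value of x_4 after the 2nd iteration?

Iteration 1:
  x_1 = (6 - (4)·0.000 - (-1)·0.000 - (2)·0.000) / (11) = 0.545
  x_2 = (9 - (2)·0.545 - (2)·0.000 - (1)·0.000) / (8) = 0.989
  x_3 = (10 - (-4)·0.545 - (-1)·0.989 - (3)·0.000) / (11) = 1.197
  x_4 = (-3 - (-1)·0.545 - (2)·0.989 - (-1)·1.197) / (6) = -0.539
Iteration 2:
  x_1 = (6 - (4)·0.989 - (-1)·1.197 - (2)·-0.539) / (11) = 0.393
  x_2 = (9 - (2)·0.393 - (2)·1.197 - (1)·-0.539) / (8) = 0.795
  x_3 = (10 - (-4)·0.393 - (-1)·0.795 - (3)·-0.539) / (11) = 1.271
  x_4 = (-3 - (-1)·0.393 - (2)·0.795 - (-1)·1.271) / (6) = -0.488

-0.488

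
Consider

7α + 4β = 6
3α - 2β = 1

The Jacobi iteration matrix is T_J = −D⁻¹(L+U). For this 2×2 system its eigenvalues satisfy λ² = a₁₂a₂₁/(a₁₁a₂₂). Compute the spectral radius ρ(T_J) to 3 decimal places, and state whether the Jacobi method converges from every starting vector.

0.926

a₁₂a₂₁/(a₁₁a₂₂) = (4)·(3) / ((7)·(-2)) = -0.857143
ρ = √|-0.857143| = √0.857143 = 0.926
ρ < 1, so Jacobi converges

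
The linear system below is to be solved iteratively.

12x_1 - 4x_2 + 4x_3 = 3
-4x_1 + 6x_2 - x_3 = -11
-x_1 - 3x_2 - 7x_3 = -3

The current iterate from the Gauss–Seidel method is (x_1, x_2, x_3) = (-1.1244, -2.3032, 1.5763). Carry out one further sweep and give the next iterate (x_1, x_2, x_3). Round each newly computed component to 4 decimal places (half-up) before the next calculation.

(-1.0432, -2.2661, 1.5488)

One sweep:
  x_1 = (3 - (-4)·-2.3032 - (4)·1.5763) / (12) = -1.0432
  x_2 = (-11 - (-4)·-1.0432 - (-1)·1.5763) / (6) = -2.2661
  x_3 = (-3 - (-1)·-1.0432 - (-3)·-2.2661) / (-7) = 1.5488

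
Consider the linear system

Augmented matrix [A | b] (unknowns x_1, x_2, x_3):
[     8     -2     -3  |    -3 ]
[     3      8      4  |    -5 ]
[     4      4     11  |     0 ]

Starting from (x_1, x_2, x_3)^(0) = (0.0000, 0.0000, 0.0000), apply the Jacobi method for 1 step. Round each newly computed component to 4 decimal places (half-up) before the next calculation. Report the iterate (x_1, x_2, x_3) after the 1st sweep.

(-0.3750, -0.6250, 0.0000)

Iteration 1:
  x_1 = (-3 - (-2)·0.0000 - (-3)·0.0000) / (8) = -0.3750
  x_2 = (-5 - (3)·0.0000 - (4)·0.0000) / (8) = -0.6250
  x_3 = (0 - (4)·0.0000 - (4)·0.0000) / (11) = 0.0000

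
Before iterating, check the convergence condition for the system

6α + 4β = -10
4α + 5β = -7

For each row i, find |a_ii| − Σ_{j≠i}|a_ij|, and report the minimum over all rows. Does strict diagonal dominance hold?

row 1: |6| − (4) = 2
row 2: |5| − (4) = 1
minimum over rows = 1 → strictly diagonally dominant (convergence guaranteed)

1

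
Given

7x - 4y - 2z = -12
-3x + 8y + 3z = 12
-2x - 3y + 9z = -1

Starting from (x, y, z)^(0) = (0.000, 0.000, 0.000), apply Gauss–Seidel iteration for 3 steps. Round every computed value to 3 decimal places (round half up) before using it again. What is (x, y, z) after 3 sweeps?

(-1.097, 1.100, 0.012)

Iteration 1:
  x = (-12 - (-4)·0.000 - (-2)·0.000) / (7) = -1.714
  y = (12 - (-3)·-1.714 - (3)·0.000) / (8) = 0.857
  z = (-1 - (-2)·-1.714 - (-3)·0.857) / (9) = -0.206
Iteration 2:
  x = (-12 - (-4)·0.857 - (-2)·-0.206) / (7) = -1.283
  y = (12 - (-3)·-1.283 - (3)·-0.206) / (8) = 1.096
  z = (-1 - (-2)·-1.283 - (-3)·1.096) / (9) = -0.031
Iteration 3:
  x = (-12 - (-4)·1.096 - (-2)·-0.031) / (7) = -1.097
  y = (12 - (-3)·-1.097 - (3)·-0.031) / (8) = 1.100
  z = (-1 - (-2)·-1.097 - (-3)·1.100) / (9) = 0.012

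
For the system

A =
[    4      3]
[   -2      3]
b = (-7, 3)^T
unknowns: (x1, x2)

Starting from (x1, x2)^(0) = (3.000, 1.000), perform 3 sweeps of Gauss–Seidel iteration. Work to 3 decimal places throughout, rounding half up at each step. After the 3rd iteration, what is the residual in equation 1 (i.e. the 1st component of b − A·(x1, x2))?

1.250

Iteration 1:
  x1 = (-7 - (3)·1.000) / (4) = -2.500
  x2 = (3 - (-2)·-2.500) / (3) = -0.667
Iteration 2:
  x1 = (-7 - (3)·-0.667) / (4) = -1.250
  x2 = (3 - (-2)·-1.250) / (3) = 0.167
Iteration 3:
  x1 = (-7 - (3)·0.167) / (4) = -1.875
  x2 = (3 - (-2)·-1.875) / (3) = -0.250
Residual b − A·x = (1.250, 0.000)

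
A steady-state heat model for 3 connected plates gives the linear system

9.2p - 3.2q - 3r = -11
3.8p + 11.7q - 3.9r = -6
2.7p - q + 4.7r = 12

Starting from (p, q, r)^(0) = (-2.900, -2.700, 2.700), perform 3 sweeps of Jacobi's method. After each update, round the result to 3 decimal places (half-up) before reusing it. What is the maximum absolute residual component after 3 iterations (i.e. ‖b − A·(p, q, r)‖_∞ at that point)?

4.956

Iteration 1:
  p = (-11 - (-3.2)·-2.700 - (-3)·2.700) / (9.2) = -1.254
  q = (-6 - (3.8)·-2.900 - (-3.9)·2.700) / (11.7) = 1.329
  r = (12 - (2.7)·-2.900 - (-1)·-2.700) / (4.7) = 3.645
Iteration 2:
  p = (-11 - (-3.2)·1.329 - (-3)·3.645) / (9.2) = 0.455
  q = (-6 - (3.8)·-1.254 - (-3.9)·3.645) / (11.7) = 1.109
  r = (12 - (2.7)·-1.254 - (-1)·1.329) / (4.7) = 3.556
Iteration 3:
  p = (-11 - (-3.2)·1.109 - (-3)·3.556) / (9.2) = 0.350
  q = (-6 - (3.8)·0.455 - (-3.9)·3.556) / (11.7) = 0.525
  r = (12 - (2.7)·0.455 - (-1)·1.109) / (4.7) = 2.528
Residual b − A·x = (-4.956, -3.613, -0.302); ∞-norm = 4.956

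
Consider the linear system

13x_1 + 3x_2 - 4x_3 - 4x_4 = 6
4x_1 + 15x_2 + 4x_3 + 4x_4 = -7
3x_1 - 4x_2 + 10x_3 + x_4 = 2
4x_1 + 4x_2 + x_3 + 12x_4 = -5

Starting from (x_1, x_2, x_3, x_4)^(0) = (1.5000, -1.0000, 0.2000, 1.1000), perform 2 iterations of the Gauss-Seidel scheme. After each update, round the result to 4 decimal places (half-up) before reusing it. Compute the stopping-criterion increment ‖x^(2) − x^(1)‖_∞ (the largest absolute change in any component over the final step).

0.8079

Iteration 1:
  x_1 = (6 - (3)·-1.0000 - (-4)·0.2000 - (-4)·1.1000) / (13) = 1.0923
  x_2 = (-7 - (4)·1.0923 - (4)·0.2000 - (4)·1.1000) / (15) = -1.1046
  x_3 = (2 - (3)·1.0923 - (-4)·-1.1046 - (1)·1.1000) / (10) = -0.6795
  x_4 = (-5 - (4)·1.0923 - (4)·-1.1046 - (1)·-0.6795) / (12) = -0.3559
Iteration 2:
  x_1 = (6 - (3)·-1.1046 - (-4)·-0.6795 - (-4)·-0.3559) / (13) = 0.3979
  x_2 = (-7 - (4)·0.3979 - (4)·-0.6795 - (4)·-0.3559) / (15) = -0.2967
  x_3 = (2 - (3)·0.3979 - (-4)·-0.2967 - (1)·-0.3559) / (10) = -0.0025
  x_4 = (-5 - (4)·0.3979 - (4)·-0.2967 - (1)·-0.0025) / (12) = -0.4502
Change: (-0.6944, 0.8079, 0.6770, -0.0943) → max |·| = 0.8079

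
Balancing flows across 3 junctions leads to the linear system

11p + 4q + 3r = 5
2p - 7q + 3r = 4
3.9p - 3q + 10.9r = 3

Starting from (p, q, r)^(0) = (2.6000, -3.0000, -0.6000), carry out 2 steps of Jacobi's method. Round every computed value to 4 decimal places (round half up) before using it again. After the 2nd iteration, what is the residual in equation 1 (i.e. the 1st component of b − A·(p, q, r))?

-0.8340

Iteration 1:
  p = (5 - (4)·-3.0000 - (3)·-0.6000) / (11) = 1.7091
  q = (4 - (2)·2.6000 - (3)·-0.6000) / (-7) = -0.0857
  r = (3 - (3.9)·2.6000 - (-3)·-3.0000) / (10.9) = -1.4807
Iteration 2:
  p = (5 - (4)·-0.0857 - (3)·-1.4807) / (11) = 0.8895
  q = (4 - (2)·1.7091 - (3)·-1.4807) / (-7) = -0.7177
  r = (3 - (3.9)·1.7091 - (-3)·-0.0857) / (10.9) = -0.3599
Residual b − A·x = (-0.8340, -1.7232, 1.3008)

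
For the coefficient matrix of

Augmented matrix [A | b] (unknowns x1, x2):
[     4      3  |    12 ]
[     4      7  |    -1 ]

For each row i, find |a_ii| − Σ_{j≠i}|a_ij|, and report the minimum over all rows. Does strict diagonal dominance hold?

row 1: |4| − (3) = 1
row 2: |7| − (4) = 3
minimum over rows = 1 → strictly diagonally dominant (convergence guaranteed)

1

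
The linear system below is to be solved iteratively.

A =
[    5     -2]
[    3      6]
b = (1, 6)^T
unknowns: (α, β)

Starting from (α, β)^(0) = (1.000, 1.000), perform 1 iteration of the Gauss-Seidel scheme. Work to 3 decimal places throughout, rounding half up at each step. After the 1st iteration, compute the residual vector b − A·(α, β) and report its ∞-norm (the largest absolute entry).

Iteration 1:
  α = (1 - (-2)·1.000) / (5) = 0.600
  β = (6 - (3)·0.600) / (6) = 0.700
Residual b − A·x = (-0.600, 0.000); ∞-norm = 0.600

0.600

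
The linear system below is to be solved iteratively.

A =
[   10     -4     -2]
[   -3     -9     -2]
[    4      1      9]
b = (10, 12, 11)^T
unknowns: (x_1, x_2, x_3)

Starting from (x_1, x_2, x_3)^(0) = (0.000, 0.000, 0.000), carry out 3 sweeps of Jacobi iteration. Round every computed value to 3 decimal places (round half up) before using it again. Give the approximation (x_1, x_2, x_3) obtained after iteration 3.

Iteration 1:
  x_1 = (10 - (-4)·0.000 - (-2)·0.000) / (10) = 1.000
  x_2 = (12 - (-3)·0.000 - (-2)·0.000) / (-9) = -1.333
  x_3 = (11 - (4)·0.000 - (1)·0.000) / (9) = 1.222
Iteration 2:
  x_1 = (10 - (-4)·-1.333 - (-2)·1.222) / (10) = 0.711
  x_2 = (12 - (-3)·1.000 - (-2)·1.222) / (-9) = -1.938
  x_3 = (11 - (4)·1.000 - (1)·-1.333) / (9) = 0.926
Iteration 3:
  x_1 = (10 - (-4)·-1.938 - (-2)·0.926) / (10) = 0.410
  x_2 = (12 - (-3)·0.711 - (-2)·0.926) / (-9) = -1.776
  x_3 = (11 - (4)·0.711 - (1)·-1.938) / (9) = 1.122

(0.410, -1.776, 1.122)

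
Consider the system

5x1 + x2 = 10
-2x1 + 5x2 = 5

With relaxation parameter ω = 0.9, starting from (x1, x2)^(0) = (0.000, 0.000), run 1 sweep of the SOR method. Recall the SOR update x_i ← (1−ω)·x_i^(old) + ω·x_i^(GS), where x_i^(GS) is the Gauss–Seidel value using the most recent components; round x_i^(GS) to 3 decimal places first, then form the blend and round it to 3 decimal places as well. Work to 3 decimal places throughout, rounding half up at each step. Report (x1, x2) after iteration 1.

(1.800, 1.548)

Iteration 1:
  x1: GS value = (10 - (1)·0.000) / (5) = 2.000;  x1 ← (1−ω)·0.000 + ω·2.000 = 1.800
  x2: GS value = (5 - (-2)·1.800) / (5) = 1.720;  x2 ← (1−ω)·0.000 + ω·1.720 = 1.548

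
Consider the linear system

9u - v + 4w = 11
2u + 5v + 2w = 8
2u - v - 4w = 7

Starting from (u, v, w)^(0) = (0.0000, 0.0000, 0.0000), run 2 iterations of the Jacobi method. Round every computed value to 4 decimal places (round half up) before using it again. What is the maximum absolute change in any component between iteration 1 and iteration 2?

Iteration 1:
  u = (11 - (-1)·0.0000 - (4)·0.0000) / (9) = 1.2222
  v = (8 - (2)·0.0000 - (2)·0.0000) / (5) = 1.6000
  w = (7 - (2)·0.0000 - (-1)·0.0000) / (-4) = -1.7500
Iteration 2:
  u = (11 - (-1)·1.6000 - (4)·-1.7500) / (9) = 2.1778
  v = (8 - (2)·1.2222 - (2)·-1.7500) / (5) = 1.8111
  w = (7 - (2)·1.2222 - (-1)·1.6000) / (-4) = -1.5389
Change: (0.9556, 0.2111, 0.2111) → max |·| = 0.9556

0.9556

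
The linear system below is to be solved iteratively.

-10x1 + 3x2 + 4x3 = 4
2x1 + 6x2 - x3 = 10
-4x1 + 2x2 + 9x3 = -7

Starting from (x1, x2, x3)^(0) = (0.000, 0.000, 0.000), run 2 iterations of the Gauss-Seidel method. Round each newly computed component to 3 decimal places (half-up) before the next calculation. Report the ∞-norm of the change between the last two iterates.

0.225

Iteration 1:
  x1 = (4 - (3)·0.000 - (4)·0.000) / (-10) = -0.400
  x2 = (10 - (2)·-0.400 - (-1)·0.000) / (6) = 1.800
  x3 = (-7 - (-4)·-0.400 - (2)·1.800) / (9) = -1.356
Iteration 2:
  x1 = (4 - (3)·1.800 - (4)·-1.356) / (-10) = -0.402
  x2 = (10 - (2)·-0.402 - (-1)·-1.356) / (6) = 1.575
  x3 = (-7 - (-4)·-0.402 - (2)·1.575) / (9) = -1.306
Change: (-0.002, -0.225, 0.050) → max |·| = 0.225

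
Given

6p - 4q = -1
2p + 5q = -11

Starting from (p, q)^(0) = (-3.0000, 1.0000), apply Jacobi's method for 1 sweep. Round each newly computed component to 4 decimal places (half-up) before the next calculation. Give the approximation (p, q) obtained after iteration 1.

(0.5000, -1.0000)

Iteration 1:
  p = (-1 - (-4)·1.0000) / (6) = 0.5000
  q = (-11 - (2)·-3.0000) / (5) = -1.0000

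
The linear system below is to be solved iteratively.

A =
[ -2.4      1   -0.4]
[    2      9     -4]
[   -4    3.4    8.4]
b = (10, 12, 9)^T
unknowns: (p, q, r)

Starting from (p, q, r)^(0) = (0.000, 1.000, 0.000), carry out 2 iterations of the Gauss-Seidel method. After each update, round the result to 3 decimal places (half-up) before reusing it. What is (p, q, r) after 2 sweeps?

Iteration 1:
  p = (10 - (1)·1.000 - (-0.4)·0.000) / (-2.4) = -3.750
  q = (12 - (2)·-3.750 - (-4)·0.000) / (9) = 2.167
  r = (9 - (-4)·-3.750 - (3.4)·2.167) / (8.4) = -1.591
Iteration 2:
  p = (10 - (1)·2.167 - (-0.4)·-1.591) / (-2.4) = -2.999
  q = (12 - (2)·-2.999 - (-4)·-1.591) / (9) = 1.293
  r = (9 - (-4)·-2.999 - (3.4)·1.293) / (8.4) = -0.880

(-2.999, 1.293, -0.880)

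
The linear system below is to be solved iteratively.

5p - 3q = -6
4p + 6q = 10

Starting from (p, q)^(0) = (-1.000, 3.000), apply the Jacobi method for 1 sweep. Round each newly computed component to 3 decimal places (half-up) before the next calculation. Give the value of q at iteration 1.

2.333

Iteration 1:
  p = (-6 - (-3)·3.000) / (5) = 0.600
  q = (10 - (4)·-1.000) / (6) = 2.333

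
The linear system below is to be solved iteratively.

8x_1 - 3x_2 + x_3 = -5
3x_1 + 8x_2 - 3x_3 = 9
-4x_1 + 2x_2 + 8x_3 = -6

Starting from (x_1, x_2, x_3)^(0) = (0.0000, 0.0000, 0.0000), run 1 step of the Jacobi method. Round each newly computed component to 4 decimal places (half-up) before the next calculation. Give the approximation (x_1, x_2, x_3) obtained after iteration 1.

Iteration 1:
  x_1 = (-5 - (-3)·0.0000 - (1)·0.0000) / (8) = -0.6250
  x_2 = (9 - (3)·0.0000 - (-3)·0.0000) / (8) = 1.1250
  x_3 = (-6 - (-4)·0.0000 - (2)·0.0000) / (8) = -0.7500

(-0.6250, 1.1250, -0.7500)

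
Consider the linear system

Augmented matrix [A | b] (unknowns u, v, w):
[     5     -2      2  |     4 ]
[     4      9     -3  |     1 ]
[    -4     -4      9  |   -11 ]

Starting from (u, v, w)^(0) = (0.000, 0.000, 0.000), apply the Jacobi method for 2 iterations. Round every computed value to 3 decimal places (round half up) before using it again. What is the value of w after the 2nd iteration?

-0.817

Iteration 1:
  u = (4 - (-2)·0.000 - (2)·0.000) / (5) = 0.800
  v = (1 - (4)·0.000 - (-3)·0.000) / (9) = 0.111
  w = (-11 - (-4)·0.000 - (-4)·0.000) / (9) = -1.222
Iteration 2:
  u = (4 - (-2)·0.111 - (2)·-1.222) / (5) = 1.333
  v = (1 - (4)·0.800 - (-3)·-1.222) / (9) = -0.652
  w = (-11 - (-4)·0.800 - (-4)·0.111) / (9) = -0.817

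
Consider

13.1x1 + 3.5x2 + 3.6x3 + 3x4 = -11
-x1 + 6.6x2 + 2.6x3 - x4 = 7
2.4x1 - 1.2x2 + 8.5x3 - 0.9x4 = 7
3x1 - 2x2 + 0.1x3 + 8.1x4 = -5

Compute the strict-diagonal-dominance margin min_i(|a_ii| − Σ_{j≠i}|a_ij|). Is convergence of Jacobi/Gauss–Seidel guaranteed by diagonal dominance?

2

row 1: |13.1| − (3.5+3.6+3) = 3
row 2: |6.6| − (1+2.6+1) = 2
row 3: |8.5| − (2.4+1.2+0.9) = 4
row 4: |8.1| − (3+2+0.1) = 3
minimum over rows = 2 → strictly diagonally dominant (convergence guaranteed)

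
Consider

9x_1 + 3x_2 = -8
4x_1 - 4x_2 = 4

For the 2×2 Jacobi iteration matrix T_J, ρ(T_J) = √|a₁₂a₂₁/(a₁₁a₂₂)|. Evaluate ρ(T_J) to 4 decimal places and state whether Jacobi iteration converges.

a₁₂a₂₁/(a₁₁a₂₂) = (3)·(4) / ((9)·(-4)) = -0.333333
ρ = √|-0.333333| = √0.333333 = 0.5774
ρ < 1, so Jacobi converges

0.5774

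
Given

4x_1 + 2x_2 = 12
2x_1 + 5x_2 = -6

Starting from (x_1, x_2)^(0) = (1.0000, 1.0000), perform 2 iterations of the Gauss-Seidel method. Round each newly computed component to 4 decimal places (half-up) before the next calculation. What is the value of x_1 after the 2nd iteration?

4.1000

Iteration 1:
  x_1 = (12 - (2)·1.0000) / (4) = 2.5000
  x_2 = (-6 - (2)·2.5000) / (5) = -2.2000
Iteration 2:
  x_1 = (12 - (2)·-2.2000) / (4) = 4.1000
  x_2 = (-6 - (2)·4.1000) / (5) = -2.8400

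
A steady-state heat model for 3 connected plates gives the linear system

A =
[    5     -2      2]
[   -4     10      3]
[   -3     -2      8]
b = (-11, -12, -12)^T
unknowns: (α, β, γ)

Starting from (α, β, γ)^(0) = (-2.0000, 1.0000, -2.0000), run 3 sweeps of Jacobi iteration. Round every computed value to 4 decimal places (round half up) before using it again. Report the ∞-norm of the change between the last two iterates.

Iteration 1:
  α = (-11 - (-2)·1.0000 - (2)·-2.0000) / (5) = -1.0000
  β = (-12 - (-4)·-2.0000 - (3)·-2.0000) / (10) = -1.4000
  γ = (-12 - (-3)·-2.0000 - (-2)·1.0000) / (8) = -2.0000
Iteration 2:
  α = (-11 - (-2)·-1.4000 - (2)·-2.0000) / (5) = -1.9600
  β = (-12 - (-4)·-1.0000 - (3)·-2.0000) / (10) = -1.0000
  γ = (-12 - (-3)·-1.0000 - (-2)·-1.4000) / (8) = -2.2250
Iteration 3:
  α = (-11 - (-2)·-1.0000 - (2)·-2.2250) / (5) = -1.7100
  β = (-12 - (-4)·-1.9600 - (3)·-2.2250) / (10) = -1.3165
  γ = (-12 - (-3)·-1.9600 - (-2)·-1.0000) / (8) = -2.4850
Change: (0.2500, -0.3165, -0.2600) → max |·| = 0.3165

0.3165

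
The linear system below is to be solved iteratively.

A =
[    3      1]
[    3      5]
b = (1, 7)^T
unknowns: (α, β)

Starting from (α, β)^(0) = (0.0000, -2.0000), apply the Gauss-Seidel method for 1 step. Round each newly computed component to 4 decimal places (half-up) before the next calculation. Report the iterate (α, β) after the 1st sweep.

(1.0000, 0.8000)

Iteration 1:
  α = (1 - (1)·-2.0000) / (3) = 1.0000
  β = (7 - (3)·1.0000) / (5) = 0.8000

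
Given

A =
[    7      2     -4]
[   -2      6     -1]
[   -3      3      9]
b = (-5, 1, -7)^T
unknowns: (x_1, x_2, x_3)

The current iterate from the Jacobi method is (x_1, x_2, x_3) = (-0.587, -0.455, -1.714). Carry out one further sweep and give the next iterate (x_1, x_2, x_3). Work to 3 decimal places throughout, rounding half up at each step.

(-1.564, -0.315, -0.822)

One sweep:
  x_1 = (-5 - (2)·-0.455 - (-4)·-1.714) / (7) = -1.564
  x_2 = (1 - (-2)·-0.587 - (-1)·-1.714) / (6) = -0.315
  x_3 = (-7 - (-3)·-0.587 - (3)·-0.455) / (9) = -0.822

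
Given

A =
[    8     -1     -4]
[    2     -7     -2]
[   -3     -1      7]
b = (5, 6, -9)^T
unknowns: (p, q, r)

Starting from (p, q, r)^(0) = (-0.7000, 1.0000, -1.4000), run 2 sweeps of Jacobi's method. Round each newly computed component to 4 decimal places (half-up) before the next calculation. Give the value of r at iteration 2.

Iteration 1:
  p = (5 - (-1)·1.0000 - (-4)·-1.4000) / (8) = 0.0500
  q = (6 - (2)·-0.7000 - (-2)·-1.4000) / (-7) = -0.6571
  r = (-9 - (-3)·-0.7000 - (-1)·1.0000) / (7) = -1.4429
Iteration 2:
  p = (5 - (-1)·-0.6571 - (-4)·-1.4429) / (8) = -0.1786
  q = (6 - (2)·0.0500 - (-2)·-1.4429) / (-7) = -0.4306
  r = (-9 - (-3)·0.0500 - (-1)·-0.6571) / (7) = -1.3582

-1.3582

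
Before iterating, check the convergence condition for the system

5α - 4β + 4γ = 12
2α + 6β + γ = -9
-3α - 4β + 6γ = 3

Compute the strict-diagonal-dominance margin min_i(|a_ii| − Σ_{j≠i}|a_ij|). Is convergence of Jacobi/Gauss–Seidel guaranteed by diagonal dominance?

-3

row 1: |5| − (4+4) = -3
row 2: |6| − (2+1) = 3
row 3: |6| − (3+4) = -1
minimum over rows = -3 → not strictly diagonally dominant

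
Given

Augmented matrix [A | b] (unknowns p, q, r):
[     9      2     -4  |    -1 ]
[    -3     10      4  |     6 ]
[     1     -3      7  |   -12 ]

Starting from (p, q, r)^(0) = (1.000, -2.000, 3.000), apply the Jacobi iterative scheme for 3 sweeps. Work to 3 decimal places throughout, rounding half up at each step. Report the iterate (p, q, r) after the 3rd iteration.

(-1.522, 1.057, -0.599)

Iteration 1:
  p = (-1 - (2)·-2.000 - (-4)·3.000) / (9) = 1.667
  q = (6 - (-3)·1.000 - (4)·3.000) / (10) = -0.300
  r = (-12 - (1)·1.000 - (-3)·-2.000) / (7) = -2.714
Iteration 2:
  p = (-1 - (2)·-0.300 - (-4)·-2.714) / (9) = -1.251
  q = (6 - (-3)·1.667 - (4)·-2.714) / (10) = 2.186
  r = (-12 - (1)·1.667 - (-3)·-0.300) / (7) = -2.081
Iteration 3:
  p = (-1 - (2)·2.186 - (-4)·-2.081) / (9) = -1.522
  q = (6 - (-3)·-1.251 - (4)·-2.081) / (10) = 1.057
  r = (-12 - (1)·-1.251 - (-3)·2.186) / (7) = -0.599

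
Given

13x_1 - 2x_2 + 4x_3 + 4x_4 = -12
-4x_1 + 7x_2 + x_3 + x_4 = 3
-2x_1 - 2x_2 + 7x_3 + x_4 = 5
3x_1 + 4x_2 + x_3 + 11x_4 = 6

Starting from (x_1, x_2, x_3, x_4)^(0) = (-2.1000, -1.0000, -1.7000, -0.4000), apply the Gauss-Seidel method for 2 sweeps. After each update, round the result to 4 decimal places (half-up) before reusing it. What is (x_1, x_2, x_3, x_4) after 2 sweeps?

Iteration 1:
  x_1 = (-12 - (-2)·-1.0000 - (4)·-1.7000 - (4)·-0.4000) / (13) = -0.4308
  x_2 = (3 - (-4)·-0.4308 - (1)·-1.7000 - (1)·-0.4000) / (7) = 0.4824
  x_3 = (5 - (-2)·-0.4308 - (-2)·0.4824 - (1)·-0.4000) / (7) = 0.7862
  x_4 = (6 - (3)·-0.4308 - (4)·0.4824 - (1)·0.7862) / (11) = 0.4161
Iteration 2:
  x_1 = (-12 - (-2)·0.4824 - (4)·0.7862 - (4)·0.4161) / (13) = -1.2188
  x_2 = (3 - (-4)·-1.2188 - (1)·0.7862 - (1)·0.4161) / (7) = -0.4396
  x_3 = (5 - (-2)·-1.2188 - (-2)·-0.4396 - (1)·0.4161) / (7) = 0.1810
  x_4 = (6 - (3)·-1.2188 - (4)·-0.4396 - (1)·0.1810) / (11) = 1.0213

(-1.2188, -0.4396, 0.1810, 1.0213)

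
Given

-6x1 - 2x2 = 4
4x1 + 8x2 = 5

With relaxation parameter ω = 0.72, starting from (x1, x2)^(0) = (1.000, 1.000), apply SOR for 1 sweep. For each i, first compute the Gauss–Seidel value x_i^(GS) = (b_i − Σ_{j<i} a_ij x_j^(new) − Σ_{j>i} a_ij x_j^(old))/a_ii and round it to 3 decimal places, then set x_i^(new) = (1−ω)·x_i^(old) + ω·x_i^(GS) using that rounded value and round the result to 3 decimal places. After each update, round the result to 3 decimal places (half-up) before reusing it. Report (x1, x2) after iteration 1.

Iteration 1:
  x1: GS value = (4 - (-2)·1.000) / (-6) = -1.000;  x1 ← (1−ω)·1.000 + ω·-1.000 = -0.440
  x2: GS value = (5 - (4)·-0.440) / (8) = 0.845;  x2 ← (1−ω)·1.000 + ω·0.845 = 0.888

(-0.440, 0.888)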